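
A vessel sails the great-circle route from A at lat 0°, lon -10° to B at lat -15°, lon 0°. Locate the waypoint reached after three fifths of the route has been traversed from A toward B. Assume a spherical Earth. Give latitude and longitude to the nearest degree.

≈ lat -9°, lon -4°

Convert each endpoint to a unit vector on the sphere (x = cos φ cos λ, y = cos φ sin λ, z = sin φ).
The central angle between the endpoints is δ = arccos(p₁·p₂) ≈ 0.314 rad (18.0°).
Interpolate at f = 3/5 with slerp weights a = sin((1−f)δ)/sin δ ≈ 0.406, b = sin(fδ)/sin δ ≈ 0.606.
p = a·p₁ + b·p₂ ≈ (0.985, -0.070, -0.157); φ = arcsin(p_z) ≈ -9.03°, λ = atan2(p_y, p_x) ≈ -4.09°.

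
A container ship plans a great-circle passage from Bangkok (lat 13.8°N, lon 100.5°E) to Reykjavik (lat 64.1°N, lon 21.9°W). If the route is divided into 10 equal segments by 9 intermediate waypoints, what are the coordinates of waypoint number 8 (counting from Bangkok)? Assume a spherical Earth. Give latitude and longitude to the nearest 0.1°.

The haversine formula gives a central angle δ ≈ 1.584 rad (90.7°) between the endpoints.
Interpolate at f = 8/10 with slerp weights a = sin((1−f)δ)/sin δ ≈ 0.311, b = sin(fδ)/sin δ ≈ 0.954.
p = a·p₁ + b·p₂ ≈ (0.332, 0.142, 0.933); φ = arcsin(p_z) ≈ 68.86°, λ = atan2(p_y, p_x) ≈ 23.17°.

≈ lat 68.9°N, lon 23.2°E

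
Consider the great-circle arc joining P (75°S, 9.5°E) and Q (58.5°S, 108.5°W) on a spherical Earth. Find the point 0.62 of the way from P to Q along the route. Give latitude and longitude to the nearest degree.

Convert each endpoint to a unit vector on the sphere (x = cos φ cos λ, y = cos φ sin λ, z = sin φ).
The central angle between the endpoints is δ = arccos(p₁·p₂) ≈ 0.707 rad (40.5°).
Interpolate at f = 0.62 with slerp weights a = sin((1−f)δ)/sin δ ≈ 0.409, b = sin(fδ)/sin δ ≈ 0.653.
p = a·p₁ + b·p₂ ≈ (-0.004, -0.306, -0.952); φ = arcsin(p_z) ≈ -72.16°, λ = atan2(p_y, p_x) ≈ -90.75°.

≈ (72°S, 91°W)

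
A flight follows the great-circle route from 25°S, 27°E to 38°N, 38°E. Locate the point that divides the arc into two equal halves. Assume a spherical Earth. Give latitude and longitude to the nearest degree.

Write both endpoints as unit vectors p₁, p₂ with components (cos φ cos λ, cos φ sin λ, sin φ).
The central angle between the endpoints is δ = arccos(p₁·p₂) ≈ 1.114 rad (63.8°).
Interpolate at f = 1/2 with slerp weights a = sin((1−f)δ)/sin δ ≈ 0.589, b = sin(fδ)/sin δ ≈ 0.589.
p = a·p₁ + b·p₂ ≈ (0.841, 0.528, 0.114); φ = arcsin(p_z) ≈ 6.53°, λ = atan2(p_y, p_x) ≈ 32.11°.

≈ 7°N, 32°E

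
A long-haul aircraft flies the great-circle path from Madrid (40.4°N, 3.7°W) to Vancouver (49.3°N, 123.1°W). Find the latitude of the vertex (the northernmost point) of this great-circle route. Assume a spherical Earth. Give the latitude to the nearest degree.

≈ 63°N

The great circle lies in the plane with unit normal n̂ = (p₁ × p₂)/|p₁ × p₂|.
Here n̂_z ≈ -0.447; the vertex latitude is φ_max = arccos|n̂_z| ≈ 63.5°.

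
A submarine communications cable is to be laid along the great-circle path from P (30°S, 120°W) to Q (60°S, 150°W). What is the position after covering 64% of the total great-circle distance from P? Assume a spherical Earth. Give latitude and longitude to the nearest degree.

≈ (50°S, 135°W)

Convert each endpoint to a unit vector on the sphere (x = cos φ cos λ, y = cos φ sin λ, z = sin φ).
The central angle between the endpoints is δ = arccos(p₁·p₂) ≈ 0.630 rad (36.1°).
Interpolate at f = 0.64 with slerp weights a = sin((1−f)δ)/sin δ ≈ 0.382, b = sin(fδ)/sin δ ≈ 0.666.
p = a·p₁ + b·p₂ ≈ (-0.454, -0.453, -0.768); φ = arcsin(p_z) ≈ -50.14°, λ = atan2(p_y, p_x) ≈ -135.06°.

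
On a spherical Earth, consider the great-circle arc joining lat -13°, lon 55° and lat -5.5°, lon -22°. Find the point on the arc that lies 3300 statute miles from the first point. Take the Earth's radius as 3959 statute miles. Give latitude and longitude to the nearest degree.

From cos δ = sin φ₁ sin φ₂ + cos φ₁ cos φ₂ cos Δλ, the central angle is δ ≈ 1.329 rad (76.1°). The total great-circle distance is δ·R ≈ 1.329 × 3959 ≈ 5260 mi, so the target fraction is f = 3300/5260 ≈ 0.627.
Interpolate at f ≈ 0.627 with slerp weights a = sin((1−f)δ)/sin δ ≈ 0.489, b = sin(fδ)/sin δ ≈ 0.763.
p = a·p₁ + b·p₂ ≈ (0.977, 0.106, -0.183); φ = arcsin(p_z) ≈ -10.56°, λ = atan2(p_y, p_x) ≈ 6.21°.

≈ lat -11°, lon 6°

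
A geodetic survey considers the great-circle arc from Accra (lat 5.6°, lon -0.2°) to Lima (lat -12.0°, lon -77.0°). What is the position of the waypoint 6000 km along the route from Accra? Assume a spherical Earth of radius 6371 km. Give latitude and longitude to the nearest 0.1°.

≈ lat -7.5°, lon -52.7°

Convert each endpoint to a unit vector on the sphere (x = cos φ cos λ, y = cos φ sin λ, z = sin φ).
The central angle between the endpoints is δ = arccos(p₁·p₂) ≈ 1.367 rad (78.3°). The total great-circle distance is δ·R ≈ 1.367 × 6371 ≈ 8712 km, so the target fraction is f = 6000/8712 ≈ 0.689.
Interpolate at f ≈ 0.689 with slerp weights a = sin((1−f)δ)/sin δ ≈ 0.422, b = sin(fδ)/sin δ ≈ 0.826.
p = a·p₁ + b·p₂ ≈ (0.601, -0.788, -0.131); φ = arcsin(p_z) ≈ -7.50°, λ = atan2(p_y, p_x) ≈ -52.67°.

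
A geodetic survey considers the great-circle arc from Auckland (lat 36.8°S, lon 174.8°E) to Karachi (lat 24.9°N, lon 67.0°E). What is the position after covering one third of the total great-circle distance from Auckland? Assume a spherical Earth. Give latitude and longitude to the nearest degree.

≈ lat 21°S, lon 133°E

From cos δ = sin φ₁ sin φ₂ + cos φ₁ cos φ₂ cos Δλ, the central angle is δ ≈ 2.065 rad (118.3°).
Interpolate at f = 1/3 with slerp weights a = sin((1−f)δ)/sin δ ≈ 1.114, b = sin(fδ)/sin δ ≈ 0.722.
p = a·p₁ + b·p₂ ≈ (-0.633, 0.683, -0.364); φ = arcsin(p_z) ≈ -21.34°, λ = atan2(p_y, p_x) ≈ 132.81°.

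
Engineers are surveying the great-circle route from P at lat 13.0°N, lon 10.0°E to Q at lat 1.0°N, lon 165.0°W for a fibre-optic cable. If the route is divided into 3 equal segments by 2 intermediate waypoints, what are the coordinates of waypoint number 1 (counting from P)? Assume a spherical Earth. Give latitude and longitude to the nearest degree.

Write both endpoints as unit vectors p₁, p₂ with components (cos φ cos λ, cos φ sin λ, sin φ).
The central angle between the endpoints is δ = arccos(p₁·p₂) ≈ 2.882 rad (165.1°).
Interpolate at f = 1/3 with slerp weights a = sin((1−f)δ)/sin δ ≈ 3.664, b = sin(fδ)/sin δ ≈ 3.198.
p = a·p₁ + b·p₂ ≈ (0.427, -0.208, 0.880); φ = arcsin(p_z) ≈ 61.63°, λ = atan2(p_y, p_x) ≈ -25.91°.

≈ lat 62°N, lon 26°W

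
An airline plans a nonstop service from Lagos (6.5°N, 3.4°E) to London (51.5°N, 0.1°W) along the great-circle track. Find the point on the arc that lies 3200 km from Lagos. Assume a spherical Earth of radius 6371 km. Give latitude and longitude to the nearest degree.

Write both endpoints as unit vectors p₁, p₂ with components (cos φ cos λ, cos φ sin λ, sin φ).
The central angle between the endpoints is δ = arccos(p₁·p₂) ≈ 0.787 rad (45.1°). The total great-circle distance is δ·R ≈ 0.787 × 6371 ≈ 5014 km, so the target fraction is f = 3200/5014 ≈ 0.638.
Interpolate at f ≈ 0.638 with slerp weights a = sin((1−f)δ)/sin δ ≈ 0.397, b = sin(fδ)/sin δ ≈ 0.680.
p = a·p₁ + b·p₂ ≈ (0.817, 0.023, 0.577); φ = arcsin(p_z) ≈ 35.23°, λ = atan2(p_y, p_x) ≈ 1.59°.

≈ 35°N, 2°E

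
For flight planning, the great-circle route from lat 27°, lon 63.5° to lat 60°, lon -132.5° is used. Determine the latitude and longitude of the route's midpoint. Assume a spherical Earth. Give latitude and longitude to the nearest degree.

≈ lat 72°, lon 82°

Convert each endpoint to a unit vector on the sphere (x = cos φ cos λ, y = cos φ sin λ, z = sin φ).
The central angle between the endpoints is δ = arccos(p₁·p₂) ≈ 1.606 rad (92.0°).
Interpolate at f = 1/2 with slerp weights a = sin((1−f)δ)/sin δ ≈ 0.720, b = sin(fδ)/sin δ ≈ 0.720.
p = a·p₁ + b·p₂ ≈ (0.043, 0.309, 0.950); φ = arcsin(p_z) ≈ 71.84°, λ = atan2(p_y, p_x) ≈ 82.06°.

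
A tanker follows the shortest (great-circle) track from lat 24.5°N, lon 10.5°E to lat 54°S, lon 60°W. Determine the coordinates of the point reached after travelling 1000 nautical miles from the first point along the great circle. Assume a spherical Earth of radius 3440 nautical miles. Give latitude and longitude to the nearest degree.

From cos δ = sin φ₁ sin φ₂ + cos φ₁ cos φ₂ cos Δλ, the central angle is δ ≈ 1.728 rad (99.0°). The total great-circle distance is δ·R ≈ 1.728 × 3440 ≈ 5946 nmi, so the target fraction is f = 1000/5946 ≈ 0.168.
Interpolate at f ≈ 0.168 with slerp weights a = sin((1−f)δ)/sin δ ≈ 1.004, b = sin(fδ)/sin δ ≈ 0.290.
p = a·p₁ + b·p₂ ≈ (0.983, 0.019, 0.181); φ = arcsin(p_z) ≈ 10.45°, λ = atan2(p_y, p_x) ≈ 1.09°.

≈ lat 10°N, lon 1°E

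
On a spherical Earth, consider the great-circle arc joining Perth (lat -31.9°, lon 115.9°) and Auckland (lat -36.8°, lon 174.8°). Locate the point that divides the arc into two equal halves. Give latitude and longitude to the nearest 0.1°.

≈ lat -38.1°, lon 144.4°

Convert each endpoint to a unit vector on the sphere (x = cos φ cos λ, y = cos φ sin λ, z = sin φ).
The central angle between the endpoints is δ = arccos(p₁·p₂) ≈ 0.840 rad (48.1°).
Interpolate at f = 1/2 with slerp weights a = sin((1−f)δ)/sin δ ≈ 0.548, b = sin(fδ)/sin δ ≈ 0.548.
p = a·p₁ + b·p₂ ≈ (-0.640, 0.458, -0.617); φ = arcsin(p_z) ≈ -38.12°, λ = atan2(p_y, p_x) ≈ 144.40°.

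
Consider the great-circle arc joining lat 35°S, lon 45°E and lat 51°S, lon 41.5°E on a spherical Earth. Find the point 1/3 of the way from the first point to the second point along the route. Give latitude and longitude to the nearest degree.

Write both endpoints as unit vectors p₁, p₂ with components (cos φ cos λ, cos φ sin λ, sin φ).
The central angle between the endpoints is δ = arccos(p₁·p₂) ≈ 0.283 rad (16.2°).
Interpolate at f = 1/3 with slerp weights a = sin((1−f)δ)/sin δ ≈ 0.672, b = sin(fδ)/sin δ ≈ 0.337.
p = a·p₁ + b·p₂ ≈ (0.548, 0.530, -0.647); φ = arcsin(p_z) ≈ -40.34°, λ = atan2(p_y, p_x) ≈ 44.03°.

≈ lat 40°S, lon 44°E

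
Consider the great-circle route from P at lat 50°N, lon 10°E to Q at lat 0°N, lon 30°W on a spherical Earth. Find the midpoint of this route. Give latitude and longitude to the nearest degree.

Convert each endpoint to a unit vector on the sphere (x = cos φ cos λ, y = cos φ sin λ, z = sin φ).
The central angle between the endpoints is δ = arccos(p₁·p₂) ≈ 1.056 rad (60.5°).
Interpolate at f = 1/2 with slerp weights a = sin((1−f)δ)/sin δ ≈ 0.579, b = sin(fδ)/sin δ ≈ 0.579.
p = a·p₁ + b·p₂ ≈ (0.868, -0.225, 0.443); φ = arcsin(p_z) ≈ 26.32°, λ = atan2(p_y, p_x) ≈ -14.53°.

≈ lat 26°N, lon 15°W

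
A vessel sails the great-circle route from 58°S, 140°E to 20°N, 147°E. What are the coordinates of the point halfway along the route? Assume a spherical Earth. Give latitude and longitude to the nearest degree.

≈ 19°S, 144°E

Write both endpoints as unit vectors p₁, p₂ with components (cos φ cos λ, cos φ sin λ, sin φ).
The central angle between the endpoints is δ = arccos(p₁·p₂) ≈ 1.365 rad (78.2°).
Interpolate at f = 1/2 with slerp weights a = sin((1−f)δ)/sin δ ≈ 0.644, b = sin(fδ)/sin δ ≈ 0.644.
p = a·p₁ + b·p₂ ≈ (-0.769, 0.549, -0.326); φ = arcsin(p_z) ≈ -19.03°, λ = atan2(p_y, p_x) ≈ 144.48°.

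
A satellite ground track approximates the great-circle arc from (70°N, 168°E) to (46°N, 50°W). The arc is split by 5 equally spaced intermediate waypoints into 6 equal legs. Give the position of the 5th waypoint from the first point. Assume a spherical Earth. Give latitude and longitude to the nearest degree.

≈ (56°N, 54°W)

The haversine formula gives a central angle δ ≈ 1.060 rad (60.7°) between the endpoints.
Interpolate at f = 5/6 with slerp weights a = sin((1−f)δ)/sin δ ≈ 0.201, b = sin(fδ)/sin δ ≈ 0.886.
p = a·p₁ + b·p₂ ≈ (0.328, -0.457, 0.827); φ = arcsin(p_z) ≈ 55.75°, λ = atan2(p_y, p_x) ≈ -54.32°.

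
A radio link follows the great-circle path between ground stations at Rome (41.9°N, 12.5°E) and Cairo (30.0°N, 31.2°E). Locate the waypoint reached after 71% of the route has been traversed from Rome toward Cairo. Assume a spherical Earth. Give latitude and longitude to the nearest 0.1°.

Convert each endpoint to a unit vector on the sphere (x = cos φ cos λ, y = cos φ sin λ, z = sin φ).
The central angle between the endpoints is δ = arccos(p₁·p₂) ≈ 0.335 rad (19.2°).
Interpolate at f = 0.71 with slerp weights a = sin((1−f)δ)/sin δ ≈ 0.295, b = sin(fδ)/sin δ ≈ 0.717.
p = a·p₁ + b·p₂ ≈ (0.745, 0.369, 0.555); φ = arcsin(p_z) ≈ 33.73°, λ = atan2(p_y, p_x) ≈ 26.34°.

≈ 33.7°N, 26.3°E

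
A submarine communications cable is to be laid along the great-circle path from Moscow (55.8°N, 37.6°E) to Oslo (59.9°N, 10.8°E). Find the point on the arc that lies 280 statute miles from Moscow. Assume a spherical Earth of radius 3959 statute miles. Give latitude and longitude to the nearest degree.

The haversine formula gives a central angle δ ≈ 0.257 rad (14.7°) between the endpoints. The total great-circle distance is δ·R ≈ 0.257 × 3959 ≈ 1017 mi, so the target fraction is f = 280/1017 ≈ 0.275.
Interpolate at f ≈ 0.275 with slerp weights a = sin((1−f)δ)/sin δ ≈ 0.729, b = sin(fδ)/sin δ ≈ 0.278.
p = a·p₁ + b·p₂ ≈ (0.461, 0.276, 0.843); φ = arcsin(p_z) ≈ 57.47°, λ = atan2(p_y, p_x) ≈ 30.89°.

≈ 57°N, 31°E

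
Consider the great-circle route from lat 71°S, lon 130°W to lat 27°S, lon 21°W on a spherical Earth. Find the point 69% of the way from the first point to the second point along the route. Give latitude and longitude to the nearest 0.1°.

≈ lat 47.3°S, lon 31.3°W

Convert each endpoint to a unit vector on the sphere (x = cos φ cos λ, y = cos φ sin λ, z = sin φ).
The central angle between the endpoints is δ = arccos(p₁·p₂) ≈ 1.229 rad (70.4°).
Interpolate at f = 0.69 with slerp weights a = sin((1−f)δ)/sin δ ≈ 0.395, b = sin(fδ)/sin δ ≈ 0.796.
p = a·p₁ + b·p₂ ≈ (0.580, -0.353, -0.735); φ = arcsin(p_z) ≈ -47.28°, λ = atan2(p_y, p_x) ≈ -31.32°.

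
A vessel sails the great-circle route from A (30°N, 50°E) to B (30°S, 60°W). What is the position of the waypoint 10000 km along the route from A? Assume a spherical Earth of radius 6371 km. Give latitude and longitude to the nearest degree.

Write both endpoints as unit vectors p₁, p₂ with components (cos φ cos λ, cos φ sin λ, sin φ).
The central angle between the endpoints is δ = arccos(p₁·p₂) ≈ 2.102 rad (120.4°). The total great-circle distance is δ·R ≈ 2.102 × 6371 ≈ 13391 km, so the target fraction is f = 10000/13391 ≈ 0.747.
Interpolate at f ≈ 0.747 with slerp weights a = sin((1−f)δ)/sin δ ≈ 0.589, b = sin(fδ)/sin δ ≈ 1.160.
p = a·p₁ + b·p₂ ≈ (0.830, -0.479, -0.286); φ = arcsin(p_z) ≈ -16.59°, λ = atan2(p_y, p_x) ≈ -30.01°.

≈ (17°S, 30°W)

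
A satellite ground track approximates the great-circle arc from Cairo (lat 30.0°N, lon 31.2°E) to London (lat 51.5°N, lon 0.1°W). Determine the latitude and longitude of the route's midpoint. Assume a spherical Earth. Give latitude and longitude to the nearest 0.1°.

Convert each endpoint to a unit vector on the sphere (x = cos φ cos λ, y = cos φ sin λ, z = sin φ).
The central angle between the endpoints is δ = arccos(p₁·p₂) ≈ 0.551 rad (31.6°).
Interpolate at f = 1/2 with slerp weights a = sin((1−f)δ)/sin δ ≈ 0.520, b = sin(fδ)/sin δ ≈ 0.520.
p = a·p₁ + b·p₂ ≈ (0.708, 0.233, 0.666); φ = arcsin(p_z) ≈ 41.79°, λ = atan2(p_y, p_x) ≈ 18.17°.

≈ lat 41.8°N, lon 18.2°E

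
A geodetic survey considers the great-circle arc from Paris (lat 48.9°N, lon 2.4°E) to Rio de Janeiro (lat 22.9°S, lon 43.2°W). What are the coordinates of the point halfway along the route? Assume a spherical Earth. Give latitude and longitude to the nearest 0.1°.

≈ lat 14.0°N, lon 24.4°W

Write both endpoints as unit vectors p₁, p₂ with components (cos φ cos λ, cos φ sin λ, sin φ).
The central angle between the endpoints is δ = arccos(p₁·p₂) ≈ 1.440 rad (82.5°).
Interpolate at f = 1/2 with slerp weights a = sin((1−f)δ)/sin δ ≈ 0.665, b = sin(fδ)/sin δ ≈ 0.665.
p = a·p₁ + b·p₂ ≈ (0.883, -0.401, 0.242); φ = arcsin(p_z) ≈ 14.03°, λ = atan2(p_y, p_x) ≈ -24.42°.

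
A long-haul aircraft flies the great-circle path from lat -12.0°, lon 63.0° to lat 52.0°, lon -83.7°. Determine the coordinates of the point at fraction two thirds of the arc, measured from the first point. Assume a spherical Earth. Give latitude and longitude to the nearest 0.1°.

≈ lat 59.7°, lon -1.0°

Convert each endpoint to a unit vector on the sphere (x = cos φ cos λ, y = cos φ sin λ, z = sin φ).
The central angle between the endpoints is δ = arccos(p₁·p₂) ≈ 2.301 rad (131.8°).
Interpolate at f = 2/3 with slerp weights a = sin((1−f)δ)/sin δ ≈ 0.932, b = sin(fδ)/sin δ ≈ 1.342.
p = a·p₁ + b·p₂ ≈ (0.504, -0.009, 0.863); φ = arcsin(p_z) ≈ 59.71°, λ = atan2(p_y, p_x) ≈ -1.02°.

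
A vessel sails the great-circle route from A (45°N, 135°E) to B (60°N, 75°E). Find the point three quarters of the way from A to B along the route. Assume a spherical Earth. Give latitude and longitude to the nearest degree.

≈ (59°N, 94°E)

Convert each endpoint to a unit vector on the sphere (x = cos φ cos λ, y = cos φ sin λ, z = sin φ).
The central angle between the endpoints is δ = arccos(p₁·p₂) ≈ 0.661 rad (37.9°).
Interpolate at f = 3/4 with slerp weights a = sin((1−f)δ)/sin δ ≈ 0.268, b = sin(fδ)/sin δ ≈ 0.775.
p = a·p₁ + b·p₂ ≈ (-0.034, 0.508, 0.861); φ = arcsin(p_z) ≈ 59.38°, λ = atan2(p_y, p_x) ≈ 93.79°.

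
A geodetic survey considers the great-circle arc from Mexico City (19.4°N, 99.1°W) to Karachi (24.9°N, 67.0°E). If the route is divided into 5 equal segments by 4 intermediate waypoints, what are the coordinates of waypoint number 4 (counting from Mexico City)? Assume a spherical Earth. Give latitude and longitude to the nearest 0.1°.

≈ 49.8°N, 54.4°E

Convert each endpoint to a unit vector on the sphere (x = cos φ cos λ, y = cos φ sin λ, z = sin φ).
The central angle between the endpoints is δ = arccos(p₁·p₂) ≈ 2.333 rad (133.7°).
Interpolate at f = 4/5 with slerp weights a = sin((1−f)δ)/sin δ ≈ 0.622, b = sin(fδ)/sin δ ≈ 1.323.
p = a·p₁ + b·p₂ ≈ (0.376, 0.525, 0.764); φ = arcsin(p_z) ≈ 49.78°, λ = atan2(p_y, p_x) ≈ 54.39°.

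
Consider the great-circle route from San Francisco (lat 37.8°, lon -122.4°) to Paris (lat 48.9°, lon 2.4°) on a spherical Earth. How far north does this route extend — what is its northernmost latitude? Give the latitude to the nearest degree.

The great circle lies in the plane with unit normal n̂ = (p₁ × p₂)/|p₁ × p₂|.
Here n̂_z ≈ +0.432; the vertex latitude is φ_max = arccos|n̂_z| ≈ 64.4°.
Check via Clairaut: cos φ_max = |cos φ₁| · sin C = cos(37.8°)·sin(33.2°) ≈ 0.432, again giving ≈ 64.4°.

≈ 64°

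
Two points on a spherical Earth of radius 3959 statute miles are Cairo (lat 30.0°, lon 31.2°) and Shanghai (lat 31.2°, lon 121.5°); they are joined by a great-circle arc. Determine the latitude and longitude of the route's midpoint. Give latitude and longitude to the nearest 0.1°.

≈ lat 40.0°, lon 76.0°

The haversine formula gives a central angle δ ≈ 1.313 rad (75.2°) between the endpoints.
Interpolate at f = 1/2 with slerp weights a = sin((1−f)δ)/sin δ ≈ 0.631, b = sin(fδ)/sin δ ≈ 0.631.
p = a·p₁ + b·p₂ ≈ (0.185, 0.743, 0.643); φ = arcsin(p_z) ≈ 39.98°, λ = atan2(p_y, p_x) ≈ 75.99°.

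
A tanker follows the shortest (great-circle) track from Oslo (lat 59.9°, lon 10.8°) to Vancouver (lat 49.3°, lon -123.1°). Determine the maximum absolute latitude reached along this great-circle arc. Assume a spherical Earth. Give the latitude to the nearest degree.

≈ 75°

The great circle lies in the plane with unit normal n̂ = (p₁ × p₂)/|p₁ × p₂|.
Here n̂_z ≈ -0.261; the vertex latitude is φ_max = arccos|n̂_z| ≈ 74.9°.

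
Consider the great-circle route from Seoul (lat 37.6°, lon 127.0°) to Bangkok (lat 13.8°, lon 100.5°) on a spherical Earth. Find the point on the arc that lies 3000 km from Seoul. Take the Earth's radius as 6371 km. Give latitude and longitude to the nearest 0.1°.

The haversine formula gives a central angle δ ≈ 0.584 rad (33.5°) between the endpoints. The total great-circle distance is δ·R ≈ 0.584 × 6371 ≈ 3722 km, so the target fraction is f = 3000/3722 ≈ 0.806.
Interpolate at f ≈ 0.806 with slerp weights a = sin((1−f)δ)/sin δ ≈ 0.205, b = sin(fδ)/sin δ ≈ 0.822.
p = a·p₁ + b·p₂ ≈ (-0.243, 0.915, 0.321); φ = arcsin(p_z) ≈ 18.74°, λ = atan2(p_y, p_x) ≈ 104.89°.

≈ lat 18.7°, lon 104.9°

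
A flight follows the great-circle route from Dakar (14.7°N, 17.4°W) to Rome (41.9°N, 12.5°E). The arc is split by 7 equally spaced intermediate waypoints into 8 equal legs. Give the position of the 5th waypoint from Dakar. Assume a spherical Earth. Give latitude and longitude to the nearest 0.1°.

Convert each endpoint to a unit vector on the sphere (x = cos φ cos λ, y = cos φ sin λ, z = sin φ).
The central angle between the endpoints is δ = arccos(p₁·p₂) ≈ 0.654 rad (37.5°).
Interpolate at f = 5/8 with slerp weights a = sin((1−f)δ)/sin δ ≈ 0.399, b = sin(fδ)/sin δ ≈ 0.653.
p = a·p₁ + b·p₂ ≈ (0.843, -0.010, 0.538); φ = arcsin(p_z) ≈ 32.52°, λ = atan2(p_y, p_x) ≈ -0.69°.

≈ 32.5°N, 0.7°W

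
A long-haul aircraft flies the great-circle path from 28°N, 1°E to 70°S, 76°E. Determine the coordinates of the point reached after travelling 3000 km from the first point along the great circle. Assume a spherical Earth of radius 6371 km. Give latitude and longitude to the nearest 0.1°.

From cos δ = sin φ₁ sin φ₂ + cos φ₁ cos φ₂ cos Δλ, the central angle is δ ≈ 1.942 rad (111.3°). The total great-circle distance is δ·R ≈ 1.942 × 6371 ≈ 12374 km, so the target fraction is f = 3000/12374 ≈ 0.242.
Interpolate at f ≈ 0.242 with slerp weights a = sin((1−f)δ)/sin δ ≈ 1.068, b = sin(fδ)/sin δ ≈ 0.487.
p = a·p₁ + b·p₂ ≈ (0.983, 0.178, 0.044); φ = arcsin(p_z) ≈ 2.51°, λ = atan2(p_y, p_x) ≈ 10.27°.

≈ 2.5°N, 10.3°E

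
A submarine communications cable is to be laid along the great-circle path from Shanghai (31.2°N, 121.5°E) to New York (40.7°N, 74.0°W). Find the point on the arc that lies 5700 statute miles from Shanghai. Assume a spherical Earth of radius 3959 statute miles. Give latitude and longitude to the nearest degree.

≈ (64°N, 87°W)

Write both endpoints as unit vectors p₁, p₂ with components (cos φ cos λ, cos φ sin λ, sin φ).
The central angle between the endpoints is δ = arccos(p₁·p₂) ≈ 1.862 rad (106.7°). The total great-circle distance is δ·R ≈ 1.862 × 3959 ≈ 7372 mi, so the target fraction is f = 5700/7372 ≈ 0.773.
Interpolate at f ≈ 0.773 with slerp weights a = sin((1−f)δ)/sin δ ≈ 0.428, b = sin(fδ)/sin δ ≈ 1.035.
p = a·p₁ + b·p₂ ≈ (0.025, -0.442, 0.897); φ = arcsin(p_z) ≈ 63.71°, λ = atan2(p_y, p_x) ≈ -86.75°.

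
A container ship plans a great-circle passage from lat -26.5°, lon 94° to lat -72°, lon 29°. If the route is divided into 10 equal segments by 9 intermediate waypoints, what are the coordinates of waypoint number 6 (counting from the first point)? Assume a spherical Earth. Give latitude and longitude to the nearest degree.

The haversine formula gives a central angle δ ≈ 0.999 rad (57.2°) between the endpoints.
Interpolate at f = 6/10 with slerp weights a = sin((1−f)δ)/sin δ ≈ 0.463, b = sin(fδ)/sin δ ≈ 0.671.
p = a·p₁ + b·p₂ ≈ (0.152, 0.514, -0.844); φ = arcsin(p_z) ≈ -57.61°, λ = atan2(p_y, p_x) ≈ 73.47°.

≈ lat -58°, lon 73°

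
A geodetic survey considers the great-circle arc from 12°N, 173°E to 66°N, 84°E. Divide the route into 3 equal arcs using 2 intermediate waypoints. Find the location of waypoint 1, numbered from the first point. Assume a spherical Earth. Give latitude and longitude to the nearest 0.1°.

Write both endpoints as unit vectors p₁, p₂ with components (cos φ cos λ, cos φ sin λ, sin φ).
The central angle between the endpoints is δ = arccos(p₁·p₂) ≈ 1.373 rad (78.6°).
Interpolate at f = 1/3 with slerp weights a = sin((1−f)δ)/sin δ ≈ 0.808, b = sin(fδ)/sin δ ≈ 0.451.
p = a·p₁ + b·p₂ ≈ (-0.766, 0.279, 0.580); φ = arcsin(p_z) ≈ 35.43°, λ = atan2(p_y, p_x) ≈ 160.00°.

≈ 35.4°N, 160.0°E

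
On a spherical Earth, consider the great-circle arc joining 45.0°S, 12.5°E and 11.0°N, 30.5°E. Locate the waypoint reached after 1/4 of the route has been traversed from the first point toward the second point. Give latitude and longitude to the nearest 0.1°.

The haversine formula gives a central angle δ ≈ 1.018 rad (58.3°) between the endpoints.
Interpolate at f = 1/4 with slerp weights a = sin((1−f)δ)/sin δ ≈ 0.812, b = sin(fδ)/sin δ ≈ 0.296.
p = a·p₁ + b·p₂ ≈ (0.811, 0.272, -0.518); φ = arcsin(p_z) ≈ -31.20°, λ = atan2(p_y, p_x) ≈ 18.52°.

≈ 31.2°S, 18.5°E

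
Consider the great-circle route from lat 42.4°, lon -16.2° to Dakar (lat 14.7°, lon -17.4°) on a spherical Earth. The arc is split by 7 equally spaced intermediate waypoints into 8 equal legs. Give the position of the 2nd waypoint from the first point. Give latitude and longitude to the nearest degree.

≈ lat 35°, lon -17°

The haversine formula gives a central angle δ ≈ 0.484 rad (27.7°) between the endpoints.
Interpolate at f = 2/8 with slerp weights a = sin((1−f)δ)/sin δ ≈ 0.763, b = sin(fδ)/sin δ ≈ 0.259.
p = a·p₁ + b·p₂ ≈ (0.781, -0.232, 0.580); φ = arcsin(p_z) ≈ 35.48°, λ = atan2(p_y, p_x) ≈ -16.57°.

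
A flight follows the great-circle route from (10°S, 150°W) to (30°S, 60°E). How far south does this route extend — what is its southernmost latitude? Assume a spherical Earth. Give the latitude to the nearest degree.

≈ 56°S

The great circle lies in the plane with unit normal n̂ = (p₁ × p₂)/|p₁ × p₂|.
Here n̂_z ≈ -0.562; the vertex latitude is φ_max = arccos|n̂_z| ≈ 55.8°.
Check via Clairaut: cos φ_max = |cos φ₁| · sin C = cos(10.0°)·sin(145.2°) ≈ 0.562, again giving ≈ 55.8°.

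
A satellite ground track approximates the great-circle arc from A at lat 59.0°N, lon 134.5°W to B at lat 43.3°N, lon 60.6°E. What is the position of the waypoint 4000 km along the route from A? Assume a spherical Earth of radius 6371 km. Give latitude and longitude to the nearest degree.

≈ lat 82°N, lon 102°E

Write both endpoints as unit vectors p₁, p₂ with components (cos φ cos λ, cos φ sin λ, sin φ).
The central angle between the endpoints is δ = arccos(p₁·p₂) ≈ 1.343 rad (76.9°). The total great-circle distance is δ·R ≈ 1.343 × 6371 ≈ 8555 km, so the target fraction is f = 4000/8555 ≈ 0.468.
Interpolate at f ≈ 0.468 with slerp weights a = sin((1−f)δ)/sin δ ≈ 0.673, b = sin(fδ)/sin δ ≈ 0.603.
p = a·p₁ + b·p₂ ≈ (-0.028, 0.135, 0.990); φ = arcsin(p_z) ≈ 82.08°, λ = atan2(p_y, p_x) ≈ 101.52°.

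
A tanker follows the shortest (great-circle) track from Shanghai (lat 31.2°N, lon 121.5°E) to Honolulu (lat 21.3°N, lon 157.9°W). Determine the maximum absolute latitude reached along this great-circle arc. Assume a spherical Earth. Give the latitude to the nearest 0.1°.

≈ 34.0°N

The great circle lies in the plane with unit normal n̂ = (p₁ × p₂)/|p₁ × p₂|.
Here n̂_z ≈ +0.829; the vertex latitude is φ_max = arccos|n̂_z| ≈ 34.0°.
Check via Clairaut: cos φ_max = |cos φ₁| · sin C = cos(31.2°)·sin(75.8°) ≈ 0.829, again giving ≈ 34.0°.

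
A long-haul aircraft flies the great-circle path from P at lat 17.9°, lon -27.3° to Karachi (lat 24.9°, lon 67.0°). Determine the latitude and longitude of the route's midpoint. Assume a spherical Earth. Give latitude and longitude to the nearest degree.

≈ lat 30°, lon 18°

Convert each endpoint to a unit vector on the sphere (x = cos φ cos λ, y = cos φ sin λ, z = sin φ).
The central angle between the endpoints is δ = arccos(p₁·p₂) ≈ 1.506 rad (86.3°).
Interpolate at f = 1/2 with slerp weights a = sin((1−f)δ)/sin δ ≈ 0.685, b = sin(fδ)/sin δ ≈ 0.685.
p = a·p₁ + b·p₂ ≈ (0.822, 0.273, 0.499); φ = arcsin(p_z) ≈ 29.94°, λ = atan2(p_y, p_x) ≈ 18.37°.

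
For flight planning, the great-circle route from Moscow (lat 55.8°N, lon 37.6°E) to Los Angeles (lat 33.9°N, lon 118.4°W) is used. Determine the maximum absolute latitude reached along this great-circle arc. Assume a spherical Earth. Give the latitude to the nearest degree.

The great circle lies in the plane with unit normal n̂ = (p₁ × p₂)/|p₁ × p₂|.
Here n̂_z ≈ -0.190; the vertex latitude is φ_max = arccos|n̂_z| ≈ 79.1°.
Check via Clairaut: cos φ_max = |cos φ₁| · sin C = cos(55.8°)·sin(19.7°) ≈ 0.190, again giving ≈ 79.1°.

≈ 79°N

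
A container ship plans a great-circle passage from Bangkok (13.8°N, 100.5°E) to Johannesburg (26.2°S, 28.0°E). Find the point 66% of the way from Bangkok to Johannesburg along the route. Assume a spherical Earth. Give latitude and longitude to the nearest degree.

From cos δ = sin φ₁ sin φ₂ + cos φ₁ cos φ₂ cos Δλ, the central angle is δ ≈ 1.413 rad (81.0°).
Interpolate at f = 0.66 with slerp weights a = sin((1−f)δ)/sin δ ≈ 0.468, b = sin(fδ)/sin δ ≈ 0.813.
p = a·p₁ + b·p₂ ≈ (0.562, 0.790, -0.247); φ = arcsin(p_z) ≈ -14.33°, λ = atan2(p_y, p_x) ≈ 54.58°.

≈ 14°S, 55°E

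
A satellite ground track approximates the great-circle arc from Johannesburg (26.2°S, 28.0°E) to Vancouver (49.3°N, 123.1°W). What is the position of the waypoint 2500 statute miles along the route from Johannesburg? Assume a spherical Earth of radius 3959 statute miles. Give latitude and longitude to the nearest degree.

Convert each endpoint to a unit vector on the sphere (x = cos φ cos λ, y = cos φ sin λ, z = sin φ).
The central angle between the endpoints is δ = arccos(p₁·p₂) ≈ 2.581 rad (147.9°). The total great-circle distance is δ·R ≈ 2.581 × 3959 ≈ 10218 mi, so the target fraction is f = 2500/10218 ≈ 0.245.
Interpolate at f ≈ 0.245 with slerp weights a = sin((1−f)δ)/sin δ ≈ 1.748, b = sin(fδ)/sin δ ≈ 1.110.
p = a·p₁ + b·p₂ ≈ (0.989, 0.130, 0.070); φ = arcsin(p_z) ≈ 4.03°, λ = atan2(p_y, p_x) ≈ 7.46°.

≈ (4°N, 7°E)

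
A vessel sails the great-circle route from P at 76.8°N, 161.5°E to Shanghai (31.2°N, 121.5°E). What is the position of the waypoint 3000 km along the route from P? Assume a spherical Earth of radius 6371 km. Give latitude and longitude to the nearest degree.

≈ 53°N, 128°E

Write both endpoints as unit vectors p₁, p₂ with components (cos φ cos λ, cos φ sin λ, sin φ).
The central angle between the endpoints is δ = arccos(p₁·p₂) ≈ 0.858 rad (49.2°). The total great-circle distance is δ·R ≈ 0.858 × 6371 ≈ 5466 km, so the target fraction is f = 3000/5466 ≈ 0.549.
Interpolate at f ≈ 0.549 with slerp weights a = sin((1−f)δ)/sin δ ≈ 0.499, b = sin(fδ)/sin δ ≈ 0.600.
p = a·p₁ + b·p₂ ≈ (-0.376, 0.474, 0.796); φ = arcsin(p_z) ≈ 52.79°, λ = atan2(p_y, p_x) ≈ 128.46°.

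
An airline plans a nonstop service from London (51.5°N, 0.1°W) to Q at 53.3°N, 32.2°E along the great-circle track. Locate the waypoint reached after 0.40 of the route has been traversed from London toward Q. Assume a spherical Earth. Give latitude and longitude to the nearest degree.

≈ 53°N, 12°E

Convert each endpoint to a unit vector on the sphere (x = cos φ cos λ, y = cos φ sin λ, z = sin φ).
The central angle between the endpoints is δ = arccos(p₁·p₂) ≈ 0.342 rad (19.6°).
Interpolate at f = 0.40 with slerp weights a = sin((1−f)δ)/sin δ ≈ 0.608, b = sin(fδ)/sin δ ≈ 0.407.
p = a·p₁ + b·p₂ ≈ (0.584, 0.129, 0.802); φ = arcsin(p_z) ≈ 53.28°, λ = atan2(p_y, p_x) ≈ 12.44°.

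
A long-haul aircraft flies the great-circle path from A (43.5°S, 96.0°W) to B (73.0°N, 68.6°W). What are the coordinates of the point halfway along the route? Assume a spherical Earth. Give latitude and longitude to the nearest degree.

≈ (15°N, 88°W)

Write both endpoints as unit vectors p₁, p₂ with components (cos φ cos λ, cos φ sin λ, sin φ).
The central angle between the endpoints is δ = arccos(p₁·p₂) ≈ 2.060 rad (118.0°).
Interpolate at f = 1/2 with slerp weights a = sin((1−f)δ)/sin δ ≈ 0.971, b = sin(fδ)/sin δ ≈ 0.971.
p = a·p₁ + b·p₂ ≈ (0.030, -0.965, 0.260); φ = arcsin(p_z) ≈ 15.09°, λ = atan2(p_y, p_x) ≈ -88.22°.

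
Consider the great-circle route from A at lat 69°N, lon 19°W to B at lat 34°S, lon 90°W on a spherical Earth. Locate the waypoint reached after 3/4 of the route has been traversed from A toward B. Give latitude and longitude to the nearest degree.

≈ lat 7°S, lon 80°W

The haversine formula gives a central angle δ ≈ 2.010 rad (115.2°) between the endpoints.
Interpolate at f = 3/4 with slerp weights a = sin((1−f)δ)/sin δ ≈ 0.532, b = sin(fδ)/sin δ ≈ 1.103.
p = a·p₁ + b·p₂ ≈ (0.180, -0.976, -0.120); φ = arcsin(p_z) ≈ -6.88°, λ = atan2(p_y, p_x) ≈ -79.54°.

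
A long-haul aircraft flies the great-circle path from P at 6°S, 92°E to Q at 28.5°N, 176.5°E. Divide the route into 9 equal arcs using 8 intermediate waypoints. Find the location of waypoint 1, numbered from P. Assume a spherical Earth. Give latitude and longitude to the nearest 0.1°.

Write both endpoints as unit vectors p₁, p₂ with components (cos φ cos λ, cos φ sin λ, sin φ).
The central angle between the endpoints is δ = arccos(p₁·p₂) ≈ 1.537 rad (88.1°).
Interpolate at f = 1/9 with slerp weights a = sin((1−f)δ)/sin δ ≈ 0.980, b = sin(fδ)/sin δ ≈ 0.170.
p = a·p₁ + b·p₂ ≈ (-0.183, 0.983, -0.021); φ = arcsin(p_z) ≈ -1.22°, λ = atan2(p_y, p_x) ≈ 100.56°.

≈ 1.2°S, 100.6°E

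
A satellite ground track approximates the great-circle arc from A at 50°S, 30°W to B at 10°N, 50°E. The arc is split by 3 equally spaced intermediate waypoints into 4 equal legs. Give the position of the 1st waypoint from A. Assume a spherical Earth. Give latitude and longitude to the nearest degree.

Convert each endpoint to a unit vector on the sphere (x = cos φ cos λ, y = cos φ sin λ, z = sin φ).
The central angle between the endpoints is δ = arccos(p₁·p₂) ≈ 1.594 rad (91.3°).
Interpolate at f = 1/4 with slerp weights a = sin((1−f)δ)/sin δ ≈ 0.931, b = sin(fδ)/sin δ ≈ 0.388.
p = a·p₁ + b·p₂ ≈ (0.764, -0.006, -0.645); φ = arcsin(p_z) ≈ -40.20°, λ = atan2(p_y, p_x) ≈ -0.47°.

≈ 40°S, 0°E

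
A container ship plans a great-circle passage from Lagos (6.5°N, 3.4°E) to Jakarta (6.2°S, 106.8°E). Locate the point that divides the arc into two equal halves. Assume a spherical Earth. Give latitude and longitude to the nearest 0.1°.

≈ 0.2°N, 55.1°E

Write both endpoints as unit vectors p₁, p₂ with components (cos φ cos λ, cos φ sin λ, sin φ).
The central angle between the endpoints is δ = arccos(p₁·p₂) ≈ 1.814 rad (104.0°).
Interpolate at f = 1/2 with slerp weights a = sin((1−f)δ)/sin δ ≈ 0.812, b = sin(fδ)/sin δ ≈ 0.812.
p = a·p₁ + b·p₂ ≈ (0.572, 0.820, 0.004); φ = arcsin(p_z) ≈ 0.24°, λ = atan2(p_y, p_x) ≈ 55.12°.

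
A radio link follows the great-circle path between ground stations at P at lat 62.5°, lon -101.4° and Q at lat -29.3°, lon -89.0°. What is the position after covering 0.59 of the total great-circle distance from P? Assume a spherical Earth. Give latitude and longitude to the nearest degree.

The haversine formula gives a central angle δ ≈ 1.612 rad (92.3°) between the endpoints.
Interpolate at f = 0.59 with slerp weights a = sin((1−f)δ)/sin δ ≈ 0.614, b = sin(fδ)/sin δ ≈ 0.815.
p = a·p₁ + b·p₂ ≈ (-0.044, -0.988, 0.146); φ = arcsin(p_z) ≈ 8.41°, λ = atan2(p_y, p_x) ≈ -92.53°.

≈ lat 8°, lon -93°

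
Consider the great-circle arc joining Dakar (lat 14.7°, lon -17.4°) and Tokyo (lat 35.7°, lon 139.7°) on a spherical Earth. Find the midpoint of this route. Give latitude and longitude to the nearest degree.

The haversine formula gives a central angle δ ≈ 2.184 rad (125.1°) between the endpoints.
Interpolate at f = 1/2 with slerp weights a = sin((1−f)δ)/sin δ ≈ 1.085, b = sin(fδ)/sin δ ≈ 1.085.
p = a·p₁ + b·p₂ ≈ (0.330, 0.256, 0.909); φ = arcsin(p_z) ≈ 65.33°, λ = atan2(p_y, p_x) ≈ 37.85°.

≈ lat 65°, lon 38°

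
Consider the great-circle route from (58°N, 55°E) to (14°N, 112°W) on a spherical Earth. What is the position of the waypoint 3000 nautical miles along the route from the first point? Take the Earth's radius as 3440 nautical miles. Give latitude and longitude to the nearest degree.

≈ (70°N, 94°W)

Write both endpoints as unit vectors p₁, p₂ with components (cos φ cos λ, cos φ sin λ, sin φ).
The central angle between the endpoints is δ = arccos(p₁·p₂) ≈ 1.871 rad (107.2°). The total great-circle distance is δ·R ≈ 1.871 × 3440 ≈ 6437 nmi, so the target fraction is f = 3000/6437 ≈ 0.466.
Interpolate at f ≈ 0.466 with slerp weights a = sin((1−f)δ)/sin δ ≈ 0.880, b = sin(fδ)/sin δ ≈ 0.802.
p = a·p₁ + b·p₂ ≈ (-0.024, -0.339, 0.940); φ = arcsin(p_z) ≈ 70.14°, λ = atan2(p_y, p_x) ≈ -94.01°.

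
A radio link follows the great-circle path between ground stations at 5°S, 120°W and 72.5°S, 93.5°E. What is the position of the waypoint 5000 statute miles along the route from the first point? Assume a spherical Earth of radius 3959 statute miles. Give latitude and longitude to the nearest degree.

Convert each endpoint to a unit vector on the sphere (x = cos φ cos λ, y = cos φ sin λ, z = sin φ).
The central angle between the endpoints is δ = arccos(p₁·p₂) ≈ 1.738 rad (99.6°). The total great-circle distance is δ·R ≈ 1.738 × 3959 ≈ 6882 mi, so the target fraction is f = 5000/6882 ≈ 0.727.
Interpolate at f ≈ 0.727 with slerp weights a = sin((1−f)δ)/sin δ ≈ 0.464, b = sin(fδ)/sin δ ≈ 0.967.
p = a·p₁ + b·p₂ ≈ (-0.249, -0.110, -0.962); φ = arcsin(p_z) ≈ -74.20°, λ = atan2(p_y, p_x) ≈ -156.10°.

≈ 74°S, 156°W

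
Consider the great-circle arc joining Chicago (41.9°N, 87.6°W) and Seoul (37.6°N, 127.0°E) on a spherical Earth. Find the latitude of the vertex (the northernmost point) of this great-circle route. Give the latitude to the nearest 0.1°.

The great circle lies in the plane with unit normal n̂ = (p₁ × p₂)/|p₁ × p₂|.
Here n̂_z ≈ -0.336; the vertex latitude is φ_max = arccos|n̂_z| ≈ 70.4°.

≈ 70.4°N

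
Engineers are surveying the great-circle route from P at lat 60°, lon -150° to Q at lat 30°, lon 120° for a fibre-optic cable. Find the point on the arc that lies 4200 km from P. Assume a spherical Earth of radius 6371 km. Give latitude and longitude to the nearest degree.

≈ lat 50°, lon 143°

Convert each endpoint to a unit vector on the sphere (x = cos φ cos λ, y = cos φ sin λ, z = sin φ).
The central angle between the endpoints is δ = arccos(p₁·p₂) ≈ 1.123 rad (64.3°). The total great-circle distance is δ·R ≈ 1.123 × 6371 ≈ 7154 km, so the target fraction is f = 4200/7154 ≈ 0.587.
Interpolate at f ≈ 0.587 with slerp weights a = sin((1−f)δ)/sin δ ≈ 0.496, b = sin(fδ)/sin δ ≈ 0.680.
p = a·p₁ + b·p₂ ≈ (-0.509, 0.386, 0.769); φ = arcsin(p_z) ≈ 50.31°, λ = atan2(p_y, p_x) ≈ 142.86°.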